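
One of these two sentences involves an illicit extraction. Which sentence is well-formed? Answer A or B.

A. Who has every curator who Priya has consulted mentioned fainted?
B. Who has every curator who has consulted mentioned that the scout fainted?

In B, the wh-phrase is extracted from inside a complex-NP island (relative clause) (introduced by "who"), which blocks movement.
In A, the extraction path crosses only that-complement boundaries, which are transparent.
So A is grammatical.

A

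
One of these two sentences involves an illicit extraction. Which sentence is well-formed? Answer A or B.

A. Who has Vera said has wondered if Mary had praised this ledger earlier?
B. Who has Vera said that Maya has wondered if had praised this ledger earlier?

A

In B, the wh-phrase is extracted from inside a wh-island (introduced by "if"), which blocks movement.
In A, the extraction path crosses only that-complement boundaries, which are transparent.
So A is grammatical.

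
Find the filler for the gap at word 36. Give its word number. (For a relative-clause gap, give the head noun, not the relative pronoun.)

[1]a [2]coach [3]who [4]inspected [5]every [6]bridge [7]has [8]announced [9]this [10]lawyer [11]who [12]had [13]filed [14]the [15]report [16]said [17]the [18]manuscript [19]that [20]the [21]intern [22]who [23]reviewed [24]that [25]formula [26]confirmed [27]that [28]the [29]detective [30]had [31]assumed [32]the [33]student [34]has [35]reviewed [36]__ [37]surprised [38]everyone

The gap at 36 is the object of "reviewed", inside a relative clause.
The relative pronoun is "that" (word 19); it is bound by the head noun immediately before it.
Its filler is the head noun "manuscript", at word 18.

18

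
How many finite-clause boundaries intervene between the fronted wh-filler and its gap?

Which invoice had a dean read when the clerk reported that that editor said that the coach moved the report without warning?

"which invoice" originates inside the matrix clause — no clause boundary is crossed.

0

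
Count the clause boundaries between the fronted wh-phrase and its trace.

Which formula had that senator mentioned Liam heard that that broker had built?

2

"which formula" is extracted from the object of "built".
Boundaries crossed, outermost first: [Ø], [that] — 2 in total.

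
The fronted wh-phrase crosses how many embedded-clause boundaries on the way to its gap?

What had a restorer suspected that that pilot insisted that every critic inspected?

2

"what" is extracted from the object of "inspected".
Boundaries crossed, outermost first: [that], [that] — 2 in total.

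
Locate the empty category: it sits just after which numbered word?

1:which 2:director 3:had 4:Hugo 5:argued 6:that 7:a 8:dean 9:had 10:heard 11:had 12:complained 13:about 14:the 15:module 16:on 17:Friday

The displaced element is "which director" (word 2).
It is linked across 2 clause boundaries (that → Ø).
It functions as the subject of "complained", so the gap sits immediately after word 10 ("heard").
Base order: Hugo had argued that a dean had heard that which director had complained about the module on Friday.

10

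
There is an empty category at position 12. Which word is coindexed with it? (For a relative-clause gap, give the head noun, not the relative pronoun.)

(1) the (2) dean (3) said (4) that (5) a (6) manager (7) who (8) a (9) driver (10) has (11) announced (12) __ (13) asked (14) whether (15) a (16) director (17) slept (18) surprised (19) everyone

6

The gap at 12 is the subject of "asked", inside a relative clause.
The relative pronoun is "who" (word 7); it is bound by the head noun immediately before it.
Its filler is the head noun "manager", at word 6.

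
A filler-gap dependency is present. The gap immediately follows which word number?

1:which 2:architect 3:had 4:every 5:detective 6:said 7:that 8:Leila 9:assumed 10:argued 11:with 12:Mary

The displaced element is "which architect" (word 2).
It is linked across 2 clause boundaries (that → Ø).
It functions as the subject of "argued", so the gap sits immediately after word 9 ("assumed").
Base order: Every detective had said that Leila assumed that which architect argued with Mary.

9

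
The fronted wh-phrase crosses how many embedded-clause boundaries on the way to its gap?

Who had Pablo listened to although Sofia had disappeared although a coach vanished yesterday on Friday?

0

"who" originates inside the matrix clause — no clause boundary is crossed.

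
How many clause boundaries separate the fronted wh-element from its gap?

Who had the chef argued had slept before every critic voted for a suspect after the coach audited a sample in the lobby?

"who" is extracted from the subject of "slept".
Boundaries crossed, outermost first: [Ø] — 1 in total.

1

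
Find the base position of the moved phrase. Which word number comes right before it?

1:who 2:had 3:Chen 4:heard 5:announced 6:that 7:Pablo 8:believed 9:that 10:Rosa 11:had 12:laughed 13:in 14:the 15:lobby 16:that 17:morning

4

The displaced element is "who" (word 1).
It is linked across 1 clause boundary (Ø).
It functions as the subject of "announced", so the gap sits immediately after word 4 ("heard").
Base order: Chen had heard that who announced that Pablo believed that Rosa had laughed in the lobby that morning.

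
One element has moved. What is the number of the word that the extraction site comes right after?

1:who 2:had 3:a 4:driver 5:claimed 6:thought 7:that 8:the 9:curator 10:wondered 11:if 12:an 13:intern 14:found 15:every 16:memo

5

The displaced element is "who" (word 1).
It is linked across 1 clause boundary (Ø).
It functions as the subject of "thought", so the gap sits immediately after word 5 ("claimed").
Base order: A driver had claimed that who thought that the curator wondered if an intern found every memo.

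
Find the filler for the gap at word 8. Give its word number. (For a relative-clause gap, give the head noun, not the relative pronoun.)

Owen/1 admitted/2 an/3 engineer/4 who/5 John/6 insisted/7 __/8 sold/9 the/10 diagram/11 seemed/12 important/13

4

The gap at 8 is the subject of "sold", inside a relative clause.
The relative pronoun is "who" (word 5); it is bound by the head noun immediately before it.
Its filler is the head noun "engineer", at word 4.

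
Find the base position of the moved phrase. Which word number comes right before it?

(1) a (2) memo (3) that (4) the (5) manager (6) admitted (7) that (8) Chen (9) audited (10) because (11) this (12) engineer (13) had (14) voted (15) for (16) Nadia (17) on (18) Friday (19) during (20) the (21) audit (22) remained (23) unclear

9

The displaced element is "a memo" (word 2).
It is linked across 1 clause boundary (that).
It functions as the direct object of "audited", so the gap sits immediately after word 9 ("audited").
Base order: The manager admitted that Chen audited a memo because this engineer had voted for Nadia on Friday during the audit.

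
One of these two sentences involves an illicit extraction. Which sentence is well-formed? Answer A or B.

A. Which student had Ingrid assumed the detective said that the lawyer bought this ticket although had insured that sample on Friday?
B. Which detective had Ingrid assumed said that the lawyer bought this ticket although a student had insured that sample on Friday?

B

In A, the wh-phrase is extracted from inside an adjunct island (introduced by "although"), which blocks movement.
In B, the extraction path crosses only that-complement boundaries, which are transparent.
So B is grammatical.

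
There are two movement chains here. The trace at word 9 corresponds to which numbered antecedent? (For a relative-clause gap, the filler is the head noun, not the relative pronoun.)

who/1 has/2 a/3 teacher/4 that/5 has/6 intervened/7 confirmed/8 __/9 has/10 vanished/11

The marked gap is the subject of "vanished".
Its filler is the fronted wh-phrase "who", at word 1.
(The other dependency links word 4 to a gap after word 5.)

1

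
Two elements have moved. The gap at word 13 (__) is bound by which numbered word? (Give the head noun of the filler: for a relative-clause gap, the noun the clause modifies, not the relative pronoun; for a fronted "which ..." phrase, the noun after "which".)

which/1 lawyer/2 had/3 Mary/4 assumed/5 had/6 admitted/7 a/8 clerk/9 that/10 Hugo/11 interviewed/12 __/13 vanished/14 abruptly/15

9

The marked gap is inside the relative clause, the direct object of "interviewed".
Its filler is the head noun "clerk" (via "that"), at word 9.
(The other dependency links word 2 to a gap after word 5.)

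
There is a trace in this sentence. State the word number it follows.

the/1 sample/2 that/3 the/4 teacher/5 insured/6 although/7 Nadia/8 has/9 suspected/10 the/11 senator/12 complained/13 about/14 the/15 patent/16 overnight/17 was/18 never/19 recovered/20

The displaced element is "the sample" (word 2).
It functions as the direct object of "insured", so the gap sits immediately after word 6 ("insured").
Base order: The teacher insured the sample although Nadia has suspected the senator complained about the patent overnight.

6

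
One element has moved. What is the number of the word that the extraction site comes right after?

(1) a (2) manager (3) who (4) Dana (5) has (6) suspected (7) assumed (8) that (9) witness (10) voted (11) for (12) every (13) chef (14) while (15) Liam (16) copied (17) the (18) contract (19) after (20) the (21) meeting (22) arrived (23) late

The displaced element is "a manager" (word 2).
It is linked across 1 clause boundary (Ø).
It functions as the subject of "assumed", so the gap sits immediately after word 6 ("suspected").
Base order: Dana has suspected a manager assumed that witness voted for every chef while Liam copied the contract after the meeting.

6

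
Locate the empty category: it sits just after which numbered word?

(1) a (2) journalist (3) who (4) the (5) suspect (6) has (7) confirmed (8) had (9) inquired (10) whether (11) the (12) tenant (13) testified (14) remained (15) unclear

The displaced element is "a journalist" (word 2).
It is linked across 1 clause boundary (Ø).
It functions as the subject of "inquired", so the gap sits immediately after word 7 ("confirmed").
Base order: The suspect has confirmed a journalist had inquired whether the tenant testified.

7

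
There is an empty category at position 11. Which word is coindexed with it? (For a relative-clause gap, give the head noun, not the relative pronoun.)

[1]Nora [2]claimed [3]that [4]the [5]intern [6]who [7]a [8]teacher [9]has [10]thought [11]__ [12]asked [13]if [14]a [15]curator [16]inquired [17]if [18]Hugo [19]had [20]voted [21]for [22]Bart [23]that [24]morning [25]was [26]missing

The gap at 11 is the subject of "asked", inside a relative clause.
The relative pronoun is "who" (word 6); it is bound by the head noun immediately before it.
Its filler is the head noun "intern", at word 5.

5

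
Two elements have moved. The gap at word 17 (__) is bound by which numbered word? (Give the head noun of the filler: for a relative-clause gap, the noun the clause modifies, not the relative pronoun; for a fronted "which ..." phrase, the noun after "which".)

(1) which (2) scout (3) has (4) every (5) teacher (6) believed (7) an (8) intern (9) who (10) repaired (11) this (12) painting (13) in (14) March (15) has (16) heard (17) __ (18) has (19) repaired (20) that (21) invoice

2

The marked gap is the subject of "repaired".
Its filler is the fronted wh-phrase "which scout", at word 2.
(The other dependency links word 8 to a gap after word 9.)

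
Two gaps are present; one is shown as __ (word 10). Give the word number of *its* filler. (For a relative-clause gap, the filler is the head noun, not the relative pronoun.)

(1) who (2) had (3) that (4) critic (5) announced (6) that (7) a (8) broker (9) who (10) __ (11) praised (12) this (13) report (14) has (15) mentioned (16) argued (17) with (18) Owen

8

The marked gap is inside the relative clause, the subject of "praised".
Its filler is the head noun "broker" (via "who"), at word 8.
(The other dependency links word 1 to a gap after word 15.)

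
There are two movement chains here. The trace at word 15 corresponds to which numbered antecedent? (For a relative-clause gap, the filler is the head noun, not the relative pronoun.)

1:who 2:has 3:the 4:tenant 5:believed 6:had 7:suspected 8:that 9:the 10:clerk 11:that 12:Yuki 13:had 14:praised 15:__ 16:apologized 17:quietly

The marked gap is inside the relative clause, the direct object of "praised".
Its filler is the head noun "clerk" (via "that"), at word 10.
(The other dependency links word 1 to a gap after word 5.)

10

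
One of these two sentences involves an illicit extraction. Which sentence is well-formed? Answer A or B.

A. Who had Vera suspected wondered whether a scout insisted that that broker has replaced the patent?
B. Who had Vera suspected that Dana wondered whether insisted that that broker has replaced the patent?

A

In B, the wh-phrase is extracted from inside a wh-island (introduced by "whether"), which blocks movement.
In A, the extraction path crosses only that-complement boundaries, which are transparent.
So A is grammatical.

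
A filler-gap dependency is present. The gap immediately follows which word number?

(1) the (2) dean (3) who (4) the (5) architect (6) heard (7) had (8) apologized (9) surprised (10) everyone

6

The displaced element is "the dean" (word 2).
It is linked across 1 clause boundary (Ø).
It functions as the subject of "apologized", so the gap sits immediately after word 6 ("heard").
Base order: The architect heard that the dean had apologized.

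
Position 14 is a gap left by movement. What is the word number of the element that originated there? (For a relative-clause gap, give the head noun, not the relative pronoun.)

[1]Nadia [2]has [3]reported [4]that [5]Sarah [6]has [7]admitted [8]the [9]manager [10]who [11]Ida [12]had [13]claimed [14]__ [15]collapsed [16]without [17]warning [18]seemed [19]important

The gap at 14 is the subject of "collapsed", inside a relative clause.
The relative pronoun is "who" (word 10); it is bound by the head noun immediately before it.
Its filler is the head noun "manager", at word 9.

9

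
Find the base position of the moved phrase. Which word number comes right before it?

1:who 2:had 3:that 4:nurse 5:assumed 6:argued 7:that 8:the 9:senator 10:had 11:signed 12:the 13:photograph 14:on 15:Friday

The displaced element is "who" (word 1).
It is linked across 1 clause boundary (Ø).
It functions as the subject of "argued", so the gap sits immediately after word 5 ("assumed").
Base order: That nurse had assumed that who argued that the senator had signed the photograph on Friday.

5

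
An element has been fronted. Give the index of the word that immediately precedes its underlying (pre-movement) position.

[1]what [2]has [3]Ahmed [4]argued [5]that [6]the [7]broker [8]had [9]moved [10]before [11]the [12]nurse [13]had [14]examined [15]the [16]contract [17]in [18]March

9

The displaced element is "what" (word 1).
It is linked across 1 clause boundary (that).
It functions as the direct object of "moved", so the gap sits immediately after word 9 ("moved").
Base order: Ahmed has argued that the broker had moved what before the nurse had examined the contract in March.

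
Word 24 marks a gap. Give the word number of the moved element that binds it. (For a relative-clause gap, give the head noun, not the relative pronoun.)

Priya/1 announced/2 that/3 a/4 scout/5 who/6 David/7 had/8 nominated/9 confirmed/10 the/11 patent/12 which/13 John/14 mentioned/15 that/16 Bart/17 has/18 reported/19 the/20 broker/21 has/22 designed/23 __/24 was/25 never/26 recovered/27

12

The gap at 24 is the object of "designed", inside a relative clause.
The relative pronoun is "which" (word 13); it is bound by the head noun immediately before it.
Its filler is the head noun "patent", at word 12.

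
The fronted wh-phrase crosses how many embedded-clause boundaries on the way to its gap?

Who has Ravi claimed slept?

"who" is extracted from the subject of "slept".
Boundaries crossed, outermost first: [Ø] — 1 in total.

1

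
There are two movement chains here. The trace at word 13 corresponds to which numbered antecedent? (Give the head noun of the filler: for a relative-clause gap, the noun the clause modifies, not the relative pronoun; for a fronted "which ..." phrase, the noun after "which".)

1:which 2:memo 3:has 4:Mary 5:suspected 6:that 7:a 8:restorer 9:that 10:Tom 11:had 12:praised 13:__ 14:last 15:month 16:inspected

8

The marked gap is inside the relative clause, the direct object of "praised".
Its filler is the head noun "restorer" (via "that"), at word 8.
(The other dependency links word 2 to a gap after word 16.)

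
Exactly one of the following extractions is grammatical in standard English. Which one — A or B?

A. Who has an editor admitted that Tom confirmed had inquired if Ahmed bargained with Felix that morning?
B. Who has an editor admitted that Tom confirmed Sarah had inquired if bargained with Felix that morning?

A

In B, the wh-phrase is extracted from inside a wh-island (introduced by "if"), which blocks movement.
In A, the extraction path crosses only that-complement boundaries, which are transparent.
So A is grammatical.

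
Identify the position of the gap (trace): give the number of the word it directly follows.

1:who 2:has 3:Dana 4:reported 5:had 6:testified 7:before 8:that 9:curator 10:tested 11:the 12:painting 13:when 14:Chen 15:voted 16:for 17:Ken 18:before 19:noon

4

The displaced element is "who" (word 1).
It is linked across 1 clause boundary (Ø).
It functions as the subject of "testified", so the gap sits immediately after word 4 ("reported").
Base order: Dana has reported that who had testified before that curator tested the painting when Chen voted for Ken before noon.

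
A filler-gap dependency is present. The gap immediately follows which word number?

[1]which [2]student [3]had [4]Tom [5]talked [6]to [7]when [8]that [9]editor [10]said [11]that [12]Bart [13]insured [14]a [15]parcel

6

The displaced element is "which student" (word 2).
It functions as the object of the preposition "to" of "talked", so the gap sits immediately after word 6 ("to").
Base order: Tom had talked to which student when that editor said that Bart insured a parcel.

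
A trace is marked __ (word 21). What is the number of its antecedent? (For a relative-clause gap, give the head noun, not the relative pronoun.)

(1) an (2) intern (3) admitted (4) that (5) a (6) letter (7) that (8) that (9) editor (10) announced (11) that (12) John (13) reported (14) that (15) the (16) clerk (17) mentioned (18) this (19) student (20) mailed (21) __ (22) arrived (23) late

6

The gap at 21 is the object of "mailed", inside a relative clause.
The relative pronoun is "that" (word 7); it is bound by the head noun immediately before it.
Its filler is the head noun "letter", at word 6.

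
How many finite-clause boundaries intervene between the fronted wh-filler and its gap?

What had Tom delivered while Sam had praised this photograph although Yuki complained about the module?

0

"what" originates inside the matrix clause — no clause boundary is crossed.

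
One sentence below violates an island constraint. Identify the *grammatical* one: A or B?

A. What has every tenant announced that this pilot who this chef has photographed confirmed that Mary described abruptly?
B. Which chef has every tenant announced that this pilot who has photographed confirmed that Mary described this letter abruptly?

A

In B, the wh-phrase is extracted from inside a complex-NP island (relative clause) (introduced by "who"), which blocks movement.
In A, the extraction path crosses only that-complement boundaries, which are transparent.
So A is grammatical.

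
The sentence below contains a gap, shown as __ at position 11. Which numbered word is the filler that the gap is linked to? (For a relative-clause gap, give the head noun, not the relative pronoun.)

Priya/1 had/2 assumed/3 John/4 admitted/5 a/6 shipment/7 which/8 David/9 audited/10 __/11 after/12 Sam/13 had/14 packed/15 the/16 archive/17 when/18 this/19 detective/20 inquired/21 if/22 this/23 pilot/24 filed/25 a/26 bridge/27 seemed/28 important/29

7

The gap at 11 is the object of "audited", inside a relative clause.
The relative pronoun is "which" (word 8); it is bound by the head noun immediately before it.
Its filler is the head noun "shipment", at word 7.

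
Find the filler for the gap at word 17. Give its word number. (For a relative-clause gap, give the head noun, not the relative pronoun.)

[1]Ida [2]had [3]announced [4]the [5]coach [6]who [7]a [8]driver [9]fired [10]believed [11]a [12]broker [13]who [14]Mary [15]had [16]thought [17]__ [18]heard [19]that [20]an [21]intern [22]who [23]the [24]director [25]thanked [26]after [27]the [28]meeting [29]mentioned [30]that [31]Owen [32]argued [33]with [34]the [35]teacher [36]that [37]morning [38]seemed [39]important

The gap at 17 is the subject of "heard", inside a relative clause.
The relative pronoun is "who" (word 13); it is bound by the head noun immediately before it.
Its filler is the head noun "broker", at word 12.

12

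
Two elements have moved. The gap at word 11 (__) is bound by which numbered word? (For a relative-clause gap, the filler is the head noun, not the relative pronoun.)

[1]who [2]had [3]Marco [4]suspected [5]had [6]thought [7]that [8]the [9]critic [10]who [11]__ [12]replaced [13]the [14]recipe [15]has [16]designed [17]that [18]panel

9

The marked gap is inside the relative clause, the subject of "replaced".
Its filler is the head noun "critic" (via "who"), at word 9.
(The other dependency links word 1 to a gap after word 4.)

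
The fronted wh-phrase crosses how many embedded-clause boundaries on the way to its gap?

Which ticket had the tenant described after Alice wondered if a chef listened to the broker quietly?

0

"which ticket" originates inside the matrix clause — no clause boundary is crossed.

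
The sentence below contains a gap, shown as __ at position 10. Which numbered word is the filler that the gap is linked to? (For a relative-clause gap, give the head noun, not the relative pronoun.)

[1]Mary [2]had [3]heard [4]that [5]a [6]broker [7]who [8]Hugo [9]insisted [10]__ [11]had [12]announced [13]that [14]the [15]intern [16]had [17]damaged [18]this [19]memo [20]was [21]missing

6

The gap at 10 is the subject of "announced", inside a relative clause.
The relative pronoun is "who" (word 7); it is bound by the head noun immediately before it.
Its filler is the head noun "broker", at word 6.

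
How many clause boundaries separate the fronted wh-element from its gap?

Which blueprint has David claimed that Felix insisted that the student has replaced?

2

"which blueprint" is extracted from the object of "replaced".
Boundaries crossed, outermost first: [that], [that] — 2 in total.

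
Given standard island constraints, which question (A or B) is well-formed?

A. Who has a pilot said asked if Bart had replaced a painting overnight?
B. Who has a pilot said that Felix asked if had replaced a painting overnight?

In B, the wh-phrase is extracted from inside a wh-island (introduced by "if"), which blocks movement.
In A, the extraction path crosses only that-complement boundaries, which are transparent.
So A is grammatical.

A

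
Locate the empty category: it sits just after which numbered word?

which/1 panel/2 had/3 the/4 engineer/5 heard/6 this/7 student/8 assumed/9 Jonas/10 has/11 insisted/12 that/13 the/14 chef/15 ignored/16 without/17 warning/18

16

The displaced element is "which panel" (word 2).
It is linked across 3 clause boundaries (Ø → Ø → that).
It functions as the direct object of "ignored", so the gap sits immediately after word 16 ("ignored").
Base order: The engineer had heard this student assumed Jonas has insisted that the chef ignored which panel without warning.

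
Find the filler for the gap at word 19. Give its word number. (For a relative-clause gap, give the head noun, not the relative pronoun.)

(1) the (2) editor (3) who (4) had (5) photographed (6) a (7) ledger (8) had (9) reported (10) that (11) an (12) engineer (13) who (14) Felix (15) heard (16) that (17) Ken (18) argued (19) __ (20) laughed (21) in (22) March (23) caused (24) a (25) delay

12

The gap at 19 is the subject of "laughed", inside a relative clause.
The relative pronoun is "who" (word 13); it is bound by the head noun immediately before it.
Its filler is the head noun "engineer", at word 12.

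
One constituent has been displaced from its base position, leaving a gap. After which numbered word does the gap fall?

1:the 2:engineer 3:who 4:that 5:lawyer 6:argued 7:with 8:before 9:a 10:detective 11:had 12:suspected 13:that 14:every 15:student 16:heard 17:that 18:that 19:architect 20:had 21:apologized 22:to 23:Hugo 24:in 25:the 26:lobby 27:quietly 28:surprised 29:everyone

7

The displaced element is "the engineer" (word 2).
It functions as the object of the preposition "with" of "argued", so the gap sits immediately after word 7 ("with").
Base order: That lawyer argued with the engineer before a detective had suspected that every student heard that that architect had apologized to Hugo in the lobby quietly.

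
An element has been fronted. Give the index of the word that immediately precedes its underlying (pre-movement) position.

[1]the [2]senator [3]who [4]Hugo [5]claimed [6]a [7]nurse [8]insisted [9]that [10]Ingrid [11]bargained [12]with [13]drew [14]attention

The displaced element is "the senator" (word 2).
It is linked across 2 clause boundaries (Ø → that).
It functions as the object of the preposition "with" of "bargained", so the gap sits immediately after word 12 ("with").
Base order: Hugo claimed a nurse insisted that Ingrid bargained with the senator.

12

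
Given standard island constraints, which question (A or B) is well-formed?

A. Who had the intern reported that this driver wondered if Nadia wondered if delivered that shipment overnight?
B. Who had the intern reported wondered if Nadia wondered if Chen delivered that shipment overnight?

B

In A, the wh-phrase is extracted from inside a wh-island (introduced by "if"), which blocks movement.
In B, the extraction path crosses only that-complement boundaries, which are transparent.
So B is grammatical.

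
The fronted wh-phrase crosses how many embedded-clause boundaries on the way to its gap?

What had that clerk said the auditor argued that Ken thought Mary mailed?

3

"what" is extracted from the object of "mailed".
Boundaries crossed, outermost first: [Ø], [that], [Ø] — 3 in total.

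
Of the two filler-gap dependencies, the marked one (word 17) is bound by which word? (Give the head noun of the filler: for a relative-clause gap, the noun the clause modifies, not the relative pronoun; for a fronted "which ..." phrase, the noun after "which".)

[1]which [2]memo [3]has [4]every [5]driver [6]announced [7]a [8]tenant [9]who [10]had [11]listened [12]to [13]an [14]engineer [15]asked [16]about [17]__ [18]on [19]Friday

2

The marked gap is the object of the preposition "about" of "asked".
Its filler is the fronted wh-phrase "which memo", at word 2.
(The other dependency links word 8 to a gap after word 9.)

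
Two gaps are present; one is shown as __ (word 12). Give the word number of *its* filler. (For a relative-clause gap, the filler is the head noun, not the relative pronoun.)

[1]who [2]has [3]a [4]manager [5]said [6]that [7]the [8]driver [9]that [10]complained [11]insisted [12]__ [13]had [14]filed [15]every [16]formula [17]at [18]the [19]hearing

1

The marked gap is the subject of "filed".
Its filler is the fronted wh-phrase "who", at word 1.
(The other dependency links word 8 to a gap after word 9.)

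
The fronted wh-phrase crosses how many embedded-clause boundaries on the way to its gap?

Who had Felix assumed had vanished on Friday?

1

"who" is extracted from the subject of "vanished".
Boundaries crossed, outermost first: [Ø] — 1 in total.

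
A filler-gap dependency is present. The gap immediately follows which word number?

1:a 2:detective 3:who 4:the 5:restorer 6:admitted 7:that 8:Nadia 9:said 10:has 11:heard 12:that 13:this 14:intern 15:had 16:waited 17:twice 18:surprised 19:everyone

The displaced element is "a detective" (word 2).
It is linked across 2 clause boundaries (that → Ø).
It functions as the subject of "heard", so the gap sits immediately after word 9 ("said").
Base order: The restorer admitted that Nadia said a detective has heard that this intern had waited twice.

9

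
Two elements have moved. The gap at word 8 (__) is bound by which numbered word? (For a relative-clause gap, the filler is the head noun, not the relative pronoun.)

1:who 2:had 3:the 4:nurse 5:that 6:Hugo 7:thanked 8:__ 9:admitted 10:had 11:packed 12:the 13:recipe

The marked gap is inside the relative clause, the direct object of "thanked".
Its filler is the head noun "nurse" (via "that"), at word 4.
(The other dependency links word 1 to a gap after word 9.)

4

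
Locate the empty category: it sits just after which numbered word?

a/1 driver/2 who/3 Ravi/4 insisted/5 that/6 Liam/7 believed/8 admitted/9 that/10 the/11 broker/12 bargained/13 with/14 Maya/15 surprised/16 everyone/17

The displaced element is "a driver" (word 2).
It is linked across 2 clause boundaries (that → Ø).
It functions as the subject of "admitted", so the gap sits immediately after word 8 ("believed").
Base order: Ravi insisted that Liam believed a driver admitted that the broker bargained with Maya.

8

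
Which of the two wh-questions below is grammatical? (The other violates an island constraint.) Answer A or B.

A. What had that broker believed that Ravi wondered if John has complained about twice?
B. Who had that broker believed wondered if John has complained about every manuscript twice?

B

In A, the wh-phrase is extracted from inside a wh-island (introduced by "if"), which blocks movement.
In B, the extraction path crosses only that-complement boundaries, which are transparent.
So B is grammatical.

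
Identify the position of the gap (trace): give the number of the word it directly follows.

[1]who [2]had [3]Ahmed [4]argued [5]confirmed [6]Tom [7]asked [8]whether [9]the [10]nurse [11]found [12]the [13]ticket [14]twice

The displaced element is "who" (word 1).
It is linked across 1 clause boundary (Ø).
It functions as the subject of "confirmed", so the gap sits immediately after word 4 ("argued").
Base order: Ahmed had argued who confirmed Tom asked whether the nurse found the ticket twice.

4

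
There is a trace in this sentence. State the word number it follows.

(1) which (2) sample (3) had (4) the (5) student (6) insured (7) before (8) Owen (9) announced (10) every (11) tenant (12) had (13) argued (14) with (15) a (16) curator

6

The displaced element is "which sample" (word 2).
It functions as the direct object of "insured", so the gap sits immediately after word 6 ("insured").
Base order: The student had insured which sample before Owen announced every tenant had argued with a curator.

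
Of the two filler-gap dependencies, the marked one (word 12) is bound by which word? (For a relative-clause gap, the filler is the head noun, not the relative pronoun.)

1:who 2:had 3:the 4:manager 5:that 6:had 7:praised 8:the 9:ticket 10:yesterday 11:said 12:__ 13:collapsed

The marked gap is the subject of "collapsed".
Its filler is the fronted wh-phrase "who", at word 1.
(The other dependency links word 4 to a gap after word 5.)

1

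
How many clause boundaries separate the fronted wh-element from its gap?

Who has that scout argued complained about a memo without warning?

"who" is extracted from the subject of "complained".
Boundaries crossed, outermost first: [Ø] — 1 in total.

1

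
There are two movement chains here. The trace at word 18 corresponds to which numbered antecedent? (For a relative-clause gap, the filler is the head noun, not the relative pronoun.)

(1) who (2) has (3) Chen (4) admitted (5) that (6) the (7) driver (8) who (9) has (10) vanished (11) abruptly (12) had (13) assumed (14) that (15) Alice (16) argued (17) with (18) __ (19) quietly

The marked gap is the object of the preposition "with" of "argued".
Its filler is the fronted wh-phrase "who", at word 1.
(The other dependency links word 7 to a gap after word 8.)

1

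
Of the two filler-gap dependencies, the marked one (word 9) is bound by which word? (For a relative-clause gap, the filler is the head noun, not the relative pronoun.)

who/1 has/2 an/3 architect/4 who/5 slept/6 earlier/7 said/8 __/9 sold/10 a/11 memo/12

The marked gap is the subject of "sold".
Its filler is the fronted wh-phrase "who", at word 1.
(The other dependency links word 4 to a gap after word 5.)

1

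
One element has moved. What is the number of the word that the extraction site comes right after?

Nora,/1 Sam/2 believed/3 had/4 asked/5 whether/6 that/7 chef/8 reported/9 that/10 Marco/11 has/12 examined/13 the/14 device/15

3

The displaced element is "Nora" (word 1).
It is linked across 1 clause boundary (Ø).
It functions as the subject of "asked", so the gap sits immediately after word 3 ("believed").
Base order: Sam believed that Nora had asked whether that chef reported that Marco has examined the device.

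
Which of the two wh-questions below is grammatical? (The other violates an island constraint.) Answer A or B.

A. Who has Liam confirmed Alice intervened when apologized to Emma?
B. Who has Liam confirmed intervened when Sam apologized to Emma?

B

In A, the wh-phrase is extracted from inside an adjunct island (introduced by "when"), which blocks movement.
In B, the extraction path crosses only that-complement boundaries, which are transparent.
So B is grammatical.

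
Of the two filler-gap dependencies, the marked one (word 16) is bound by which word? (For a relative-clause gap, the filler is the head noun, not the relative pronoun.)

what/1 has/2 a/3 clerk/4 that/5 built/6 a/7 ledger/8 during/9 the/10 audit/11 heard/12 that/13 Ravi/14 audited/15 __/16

The marked gap is the direct object of "audited".
Its filler is the fronted wh-phrase "what", at word 1.
(The other dependency links word 4 to a gap after word 5.)

1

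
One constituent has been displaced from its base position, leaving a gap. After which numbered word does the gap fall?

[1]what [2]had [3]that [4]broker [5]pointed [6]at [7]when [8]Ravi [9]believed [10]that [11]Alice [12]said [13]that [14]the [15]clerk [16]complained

6

The displaced element is "what" (word 1).
It functions as the object of the preposition "at" of "pointed", so the gap sits immediately after word 6 ("at").
Base order: That broker had pointed at what when Ravi believed that Alice said that the clerk complained.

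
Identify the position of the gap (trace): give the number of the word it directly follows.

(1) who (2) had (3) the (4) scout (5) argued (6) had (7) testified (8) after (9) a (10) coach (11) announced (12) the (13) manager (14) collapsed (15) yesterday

The displaced element is "who" (word 1).
It is linked across 1 clause boundary (Ø).
It functions as the subject of "testified", so the gap sits immediately after word 5 ("argued").
Base order: The scout had argued that who had testified after a coach announced the manager collapsed yesterday.

5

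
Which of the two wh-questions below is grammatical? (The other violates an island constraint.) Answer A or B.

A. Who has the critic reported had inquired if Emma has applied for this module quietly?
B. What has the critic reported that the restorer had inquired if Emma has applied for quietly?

In B, the wh-phrase is extracted from inside a wh-island (introduced by "if"), which blocks movement.
In A, the extraction path crosses only that-complement boundaries, which are transparent.
So A is grammatical.

A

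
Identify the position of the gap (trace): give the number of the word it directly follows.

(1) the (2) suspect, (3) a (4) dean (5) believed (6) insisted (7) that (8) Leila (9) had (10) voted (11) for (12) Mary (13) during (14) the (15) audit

5

The displaced element is "the suspect" (word 2).
It is linked across 1 clause boundary (Ø).
It functions as the subject of "insisted", so the gap sits immediately after word 5 ("believed").
Base order: A dean believed that the suspect insisted that Leila had voted for Mary during the audit.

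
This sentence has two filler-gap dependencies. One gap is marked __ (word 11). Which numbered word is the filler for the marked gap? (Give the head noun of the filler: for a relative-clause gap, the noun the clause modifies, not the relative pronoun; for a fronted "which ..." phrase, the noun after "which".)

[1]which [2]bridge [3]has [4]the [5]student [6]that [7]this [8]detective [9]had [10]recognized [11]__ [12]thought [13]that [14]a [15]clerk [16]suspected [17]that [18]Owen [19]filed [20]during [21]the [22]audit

The marked gap is inside the relative clause, the direct object of "recognized".
Its filler is the head noun "student" (via "that"), at word 5.
(The other dependency links word 2 to a gap after word 19.)

5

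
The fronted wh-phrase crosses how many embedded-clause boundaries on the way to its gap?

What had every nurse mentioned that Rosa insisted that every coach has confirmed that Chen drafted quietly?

3

"what" is extracted from the object of "drafted".
Boundaries crossed, outermost first: [that], [that], [that] — 3 in total.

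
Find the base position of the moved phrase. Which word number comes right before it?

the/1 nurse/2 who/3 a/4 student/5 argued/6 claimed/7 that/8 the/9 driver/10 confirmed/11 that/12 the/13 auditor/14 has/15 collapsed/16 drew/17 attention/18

The displaced element is "the nurse" (word 2).
It is linked across 1 clause boundary (Ø).
It functions as the subject of "claimed", so the gap sits immediately after word 6 ("argued").
Base order: A student argued that the nurse claimed that the driver confirmed that the auditor has collapsed.

6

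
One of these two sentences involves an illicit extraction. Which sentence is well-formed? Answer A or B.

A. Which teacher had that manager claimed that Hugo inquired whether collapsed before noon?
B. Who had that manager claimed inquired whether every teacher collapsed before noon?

B

In A, the wh-phrase is extracted from inside a wh-island (introduced by "whether"), which blocks movement.
In B, the extraction path crosses only that-complement boundaries, which are transparent.
So B is grammatical.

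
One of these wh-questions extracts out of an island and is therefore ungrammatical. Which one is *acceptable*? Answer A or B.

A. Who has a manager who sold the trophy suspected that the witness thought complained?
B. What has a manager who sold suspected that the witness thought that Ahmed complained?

In B, the wh-phrase is extracted from inside a complex-NP island (relative clause) (introduced by "who"), which blocks movement.
In A, the extraction path crosses only that-complement boundaries, which are transparent.
So A is grammatical.

A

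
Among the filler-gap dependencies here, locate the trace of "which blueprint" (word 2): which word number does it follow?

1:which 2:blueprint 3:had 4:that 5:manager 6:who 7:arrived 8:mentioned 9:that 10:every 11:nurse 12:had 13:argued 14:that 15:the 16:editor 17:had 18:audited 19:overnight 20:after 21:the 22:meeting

The displaced element is "which blueprint" (word 2).
It is linked across 2 clause boundaries (that → that).
It functions as the direct object of "audited", so the gap sits immediately after word 18 ("audited").
Base order: That manager who arrived had mentioned that every nurse had argued that the editor had audited which blueprint overnight after the meeting.

18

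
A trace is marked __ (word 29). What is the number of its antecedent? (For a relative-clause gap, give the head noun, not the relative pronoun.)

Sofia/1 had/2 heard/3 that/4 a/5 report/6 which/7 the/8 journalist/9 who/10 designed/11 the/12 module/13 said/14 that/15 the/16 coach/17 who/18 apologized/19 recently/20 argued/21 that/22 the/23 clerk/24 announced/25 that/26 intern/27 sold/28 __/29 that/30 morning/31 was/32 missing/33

6

The gap at 29 is the object of "sold", inside a relative clause.
The relative pronoun is "which" (word 7); it is bound by the head noun immediately before it.
Its filler is the head noun "report", at word 6.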